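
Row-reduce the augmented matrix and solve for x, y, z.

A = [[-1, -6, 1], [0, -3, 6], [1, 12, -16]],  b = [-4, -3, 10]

Forward elimination on [A|b]:
R3 <- R3 - (-1)*R1:  [   0    6  -15    6 ]
R3 <- R3 - (-2)*R2:  [  0   0  -3   0 ]
Row echelon form:
[ -1  -6   1  |  -4 ]
[  0  -3   6  |  -3 ]
[  0   0  -3  |   0 ]
Back-substitution:
z = (0) / -3 = 0
y = (-3 - (6)*(0)) / -3 = 1
x = (-4 - (-6)*(1) - (1)*(0)) / -1 = -2

(-2, 1, 0)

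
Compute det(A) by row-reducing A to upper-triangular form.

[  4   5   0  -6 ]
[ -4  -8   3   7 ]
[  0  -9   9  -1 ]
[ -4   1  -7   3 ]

det(A) = 48

Forward elimination:
R2 <- R2 - (-1)*R1:  [  0  -3   3   1 ]
R4 <- R4 - (-1)*R1:  [  0   6  -7  -3 ]
R3 <- R3 - (3)*R2:  [  0   0   0  -4 ]
R4 <- R4 - (-2)*R2:  [  0   0  -1  -1 ]
R3 <-> R4   (pivot in column 3 was zero)
[ 4   5   0  -6 ]
[ 0  -3   3   1 ]
[ 0   0  -1  -1 ]
[ 0   0   0  -4 ]
Upper-triangular form:
[ 4   5   0  -6 ]
[ 0  -3   3   1 ]
[ 0   0  -1  -1 ]
[ 0   0   0  -4 ]
det(A) = (-1)^1 * (4) * (-3) * (-1) * (-4) = 48  (1 row swap -> sign -1)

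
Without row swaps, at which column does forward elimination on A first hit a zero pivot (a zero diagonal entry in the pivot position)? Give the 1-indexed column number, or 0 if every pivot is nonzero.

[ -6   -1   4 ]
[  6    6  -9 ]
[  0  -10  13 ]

Naive forward elimination:
R2 <- R2 - (-1)*R1:  [  0   5  -5 ]
R3 <- R3 - (-2)*R2:  [ 0  0  3 ]
All pivots nonzero; naive elimination completes without hitting a zero pivot.

first zero-pivot column = 0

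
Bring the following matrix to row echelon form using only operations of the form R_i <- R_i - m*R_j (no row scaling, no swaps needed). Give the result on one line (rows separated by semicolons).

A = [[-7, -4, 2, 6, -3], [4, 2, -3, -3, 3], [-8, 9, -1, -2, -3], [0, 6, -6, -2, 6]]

REF = [-7 -4 2 6 -3; 0 -2/7 -13/7 3/7 9/7; 0 0 -183/2 23/2 123/2; 0 0 0 82/61 168/61]

Forward elimination:
R2 <- R2 - (-4/7)*R1:  [     0   -2/7  -13/7    3/7    9/7 ]
R3 <- R3 - (8/7)*R1:  [     0   95/7  -23/7  -62/7    3/7 ]
R3 <- R3 - (-95/2)*R2:  [      0       0  -183/2    23/2   123/2 ]
R4 <- R4 - (-21)*R2:  [   0    0  -45    7   33 ]
R4 <- R4 - (30/61)*R3:  [      0       0       0   82/61  168/61 ]
Row echelon form:
[ -7    -4       2      6      -3 ]
[  0  -2/7   -13/7    3/7     9/7 ]
[  0     0  -183/2   23/2   123/2 ]
[  0     0       0  82/61  168/61 ]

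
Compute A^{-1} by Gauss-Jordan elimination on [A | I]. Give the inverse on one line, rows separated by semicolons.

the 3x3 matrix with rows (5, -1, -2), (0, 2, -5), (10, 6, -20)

inverse = [-1/4 -4/5 9/40; -5/4 -2 5/8; -1/2 -1 1/4]

Gauss-Jordan on [A | I]:
R1 <- (1/5)*R1:  [    1  -1/5  -2/5  |   1/5     0     0 ]
R3 <- R3 - (10)*R1:  [   0    8  -16  |   -2    0    1 ]
R2 <- (1/2)*R2:  [    0     1  -5/2  |     0   1/2     0 ]
R1 <- R1 - (-1/5)*R2:  [     1      0  -9/10  |    1/5   1/10      0 ]
R3 <- R3 - (8)*R2:  [  0   0   4  |  -2  -4   1 ]
R3 <- (1/4)*R3:  [    0     0     1  |  -1/2    -1   1/4 ]
R1 <- R1 - (-9/10)*R3:  [    1     0     0  |  -1/4  -4/5  9/40 ]
R2 <- R2 - (-5/2)*R3:  [    0     1     0  |  -5/4    -2   5/8 ]
Right block of [I | A^{-1}] is the inverse:
[ -1/4  -4/5  9/40 ]
[ -5/4    -2   5/8 ]
[ -1/2    -1   1/4 ]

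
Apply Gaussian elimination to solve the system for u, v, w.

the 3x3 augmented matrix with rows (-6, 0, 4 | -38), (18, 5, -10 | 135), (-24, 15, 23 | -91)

Forward elimination on [A|b]:
R2 <- R2 - (-3)*R1:  [  0   5   2  21 ]
R3 <- R3 - (4)*R1:  [  0  15   7  61 ]
R3 <- R3 - (3)*R2:  [  0   0   1  -2 ]
Row echelon form:
[ -6  0  4  |  -38 ]
[  0  5  2  |   21 ]
[  0  0  1  |   -2 ]
Back-substitution:
w = (-2) / 1 = -2
v = (21 - (2)*(-2)) / 5 = 5
u = (-38 - (4)*(-2)) / -6 = 5

(5, 5, -2)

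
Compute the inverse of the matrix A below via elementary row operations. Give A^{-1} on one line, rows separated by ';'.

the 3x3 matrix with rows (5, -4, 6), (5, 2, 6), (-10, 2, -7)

inverse = [-13/75 -8/75 -6/25; -1/6 1/6 0; 1/5 1/5 1/5]

Gauss-Jordan on [A | I]:
R1 <- (1/5)*R1:  [    1  -4/5   6/5  |   1/5     0     0 ]
R2 <- R2 - (5)*R1:  [  0   6   0  |  -1   1   0 ]
R3 <- R3 - (-10)*R1:  [  0  -6   5  |   2   0   1 ]
R2 <- (1/6)*R2:  [    0     1     0  |  -1/6   1/6     0 ]
R1 <- R1 - (-4/5)*R2:  [    1     0   6/5  |  1/15  2/15     0 ]
R3 <- R3 - (-6)*R2:  [ 0  0  5  |  1  1  1 ]
R3 <- (1/5)*R3:  [   0    0    1  |  1/5  1/5  1/5 ]
R1 <- R1 - (6/5)*R3:  [      1       0       0  |  -13/75   -8/75   -6/25 ]
Right block of [I | A^{-1}] is the inverse:
[ -13/75  -8/75  -6/25 ]
[   -1/6    1/6      0 ]
[    1/5    1/5    1/5 ]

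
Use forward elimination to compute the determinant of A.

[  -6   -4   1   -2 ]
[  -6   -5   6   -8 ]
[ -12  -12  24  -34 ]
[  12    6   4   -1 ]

Forward elimination:
R2 <- R2 - (1)*R1:  [  0  -1   5  -6 ]
R3 <- R3 - (2)*R1:  [   0   -4   22  -30 ]
R4 <- R4 - (-2)*R1:  [  0  -2   6  -5 ]
R3 <- R3 - (4)*R2:  [  0   0   2  -6 ]
R4 <- R4 - (2)*R2:  [  0   0  -4   7 ]
R4 <- R4 - (-2)*R3:  [  0   0   0  -5 ]
Upper-triangular form:
[ -6  -4  1  -2 ]
[  0  -1  5  -6 ]
[  0   0  2  -6 ]
[  0   0  0  -5 ]
det(A) = (-1)^0 * (-6) * (-1) * (2) * (-5) = -60  (0 row swaps -> sign +1)

det(A) = -60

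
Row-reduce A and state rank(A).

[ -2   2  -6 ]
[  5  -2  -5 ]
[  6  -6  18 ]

rank(A) = 2

Row reduction:
R2 <- R2 - (-5/2)*R1:  [   0    3  -20 ]
R3 <- R3 - (-3)*R1:  [ 0  0  0 ]
Row echelon form:
[ -2  2   -6 ]
[  0  3  -20 ]
[  0  0    0 ]
Nonzero rows / pivot columns: 2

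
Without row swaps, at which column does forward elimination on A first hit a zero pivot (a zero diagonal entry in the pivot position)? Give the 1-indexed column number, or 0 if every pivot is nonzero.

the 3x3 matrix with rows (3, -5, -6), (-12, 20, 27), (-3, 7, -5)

Naive forward elimination:
R2 <- R2 - (-4)*R1:  [ 0  0  3 ]
R3 <- R3 - (-1)*R1:  [   0    2  -11 ]
Matrix at this point:
[ 3  -5   -6 ]
[ 0   0    3 ]
[ 0   2  -11 ]
Pivot entry (2,2) is zero but row 3 has 2 in column 2 -> naive elimination stops; a row interchange (e.g. R2 <-> R3) would be required here.

first zero-pivot column = 2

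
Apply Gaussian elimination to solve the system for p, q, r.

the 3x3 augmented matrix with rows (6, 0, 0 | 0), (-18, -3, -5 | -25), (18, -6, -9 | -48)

Forward elimination on [A|b]:
R2 <- R2 - (-3)*R1:  [   0   -3   -5  -25 ]
R3 <- R3 - (3)*R1:  [   0   -6   -9  -48 ]
R3 <- R3 - (2)*R2:  [ 0  0  1  2 ]
Row echelon form:
[ 6   0   0  |    0 ]
[ 0  -3  -5  |  -25 ]
[ 0   0   1  |    2 ]
Back-substitution:
r = (2) / 1 = 2
q = (-25 - (-5)*(2)) / -3 = 5
p = (0) / 6 = 0

(0, 5, 2)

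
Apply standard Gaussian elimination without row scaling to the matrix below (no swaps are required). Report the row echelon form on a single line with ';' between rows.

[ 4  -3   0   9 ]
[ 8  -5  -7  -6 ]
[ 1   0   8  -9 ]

REF = [4 -3 0 9; 0 1 -7 -24; 0 0 53/4 27/4]

Forward elimination:
R2 <- R2 - (2)*R1:  [   0    1   -7  -24 ]
R3 <- R3 - (1/4)*R1:  [     0    3/4      8  -45/4 ]
R3 <- R3 - (3/4)*R2:  [    0     0  53/4  27/4 ]
Row echelon form:
[ 4  -3     0     9 ]
[ 0   1    -7   -24 ]
[ 0   0  53/4  27/4 ]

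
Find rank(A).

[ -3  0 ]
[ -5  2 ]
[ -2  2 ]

rank(A) = 2

Row reduction:
R2 <- R2 - (5/3)*R1:  [ 0  2 ]
R3 <- R3 - (2/3)*R1:  [ 0  2 ]
R3 <- R3 - (1)*R2:  [ 0  0 ]
Row echelon form:
[ -3  0 ]
[  0  2 ]
[  0  0 ]
Nonzero rows / pivot columns: 2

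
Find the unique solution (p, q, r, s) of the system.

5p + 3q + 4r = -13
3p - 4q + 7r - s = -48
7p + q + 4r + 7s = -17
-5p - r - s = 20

(-4, 5, -2, 2)

Forward elimination on [A|b]:
R2 <- R2 - (3/5)*R1:  [      0   -29/5    23/5      -1  -201/5 ]
R3 <- R3 - (7/5)*R1:  [     0  -16/5   -8/5      7    6/5 ]
R4 <- R4 - (-1)*R1:  [  0   3   3  -1   7 ]
R3 <- R3 - (16/29)*R2:  [       0        0  -120/29   219/29   678/29 ]
R4 <- R4 - (-15/29)*R2:  [       0        0   156/29   -44/29  -400/29 ]
R4 <- R4 - (-13/10)*R3:  [     0      0      0  83/10   83/5 ]
Row echelon form:
[ 5      3        4       0  |     -13 ]
[ 0  -29/5     23/5      -1  |  -201/5 ]
[ 0      0  -120/29  219/29  |  678/29 ]
[ 0      0        0   83/10  |    83/5 ]
Back-substitution:
s = (83/5) / (83/10) = 2
r = (678/29 - (219/29)*(2)) / (-120/29) = -2
q = (-201/5 - (23/5)*(-2) - (-1)*(2)) / (-29/5) = 5
p = (-13 - (3)*(5) - (4)*(-2)) / 5 = -4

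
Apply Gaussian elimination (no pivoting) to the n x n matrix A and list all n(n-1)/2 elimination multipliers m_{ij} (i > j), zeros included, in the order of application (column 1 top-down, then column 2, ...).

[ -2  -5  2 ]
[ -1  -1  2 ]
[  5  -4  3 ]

multipliers: 1/2, -5/2, -11

Forward elimination:
R2 <- R2 - (1/2)*R1:  [   0  3/2    1 ]
R3 <- R3 - (-5/2)*R1:  [     0  -33/2      8 ]
R3 <- R3 - (-11)*R2:  [  0   0  19 ]
Multipliers (in order of application): m_{21} = 1/2, m_{31} = -5/2, m_{32} = -11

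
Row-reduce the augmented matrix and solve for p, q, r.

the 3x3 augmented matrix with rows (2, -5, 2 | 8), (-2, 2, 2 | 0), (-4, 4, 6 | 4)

Forward elimination on [A|b]:
R2 <- R2 - (-1)*R1:  [  0  -3   4   8 ]
R3 <- R3 - (-2)*R1:  [  0  -6  10  20 ]
R3 <- R3 - (2)*R2:  [ 0  0  2  4 ]
Row echelon form:
[ 2  -5  2  |  8 ]
[ 0  -3  4  |  8 ]
[ 0   0  2  |  4 ]
Back-substitution:
r = (4) / 2 = 2
q = (8 - (4)*(2)) / -3 = 0
p = (8 - (-5)*(0) - (2)*(2)) / 2 = 2

(2, 0, 2)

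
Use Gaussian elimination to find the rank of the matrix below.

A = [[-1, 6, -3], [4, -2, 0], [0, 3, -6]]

Row reduction:
R2 <- R2 - (-4)*R1:  [   0   22  -12 ]
R3 <- R3 - (3/22)*R2:  [      0       0  -48/11 ]
Row echelon form:
[ -1   6      -3 ]
[  0  22     -12 ]
[  0   0  -48/11 ]
Nonzero rows / pivot columns: 3

rank(A) = 3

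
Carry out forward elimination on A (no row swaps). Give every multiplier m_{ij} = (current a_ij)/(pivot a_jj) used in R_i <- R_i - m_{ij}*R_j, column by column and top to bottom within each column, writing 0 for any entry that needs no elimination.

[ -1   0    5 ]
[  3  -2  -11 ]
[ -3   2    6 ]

multipliers: -3, 3, -1

Forward elimination:
R2 <- R2 - (-3)*R1:  [  0  -2   4 ]
R3 <- R3 - (3)*R1:  [  0   2  -9 ]
R3 <- R3 - (-1)*R2:  [  0   0  -5 ]
Multipliers (in order of application): m_{21} = -3, m_{31} = 3, m_{32} = -1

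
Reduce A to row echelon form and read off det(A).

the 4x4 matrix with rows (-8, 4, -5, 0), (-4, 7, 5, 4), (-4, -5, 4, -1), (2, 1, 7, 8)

det(A) = -3846

Forward elimination:
R2 <- R2 - (1/2)*R1:  [    0     5  15/2     4 ]
R3 <- R3 - (1/2)*R1:  [    0    -7  13/2    -1 ]
R4 <- R4 - (-1/4)*R1:  [    0     2  23/4     8 ]
R3 <- R3 - (-7/5)*R2:  [    0     0    17  23/5 ]
R4 <- R4 - (2/5)*R2:  [    0     0  11/4  32/5 ]
R4 <- R4 - (11/68)*R3:  [        0         0         0  1923/340 ]
Upper-triangular form:
[ -8  4    -5         0 ]
[  0  5  15/2         4 ]
[  0  0    17      23/5 ]
[  0  0     0  1923/340 ]
det(A) = (-1)^0 * (-8) * (5) * (17) * (1923/340) = -3846  (0 row swaps -> sign +1)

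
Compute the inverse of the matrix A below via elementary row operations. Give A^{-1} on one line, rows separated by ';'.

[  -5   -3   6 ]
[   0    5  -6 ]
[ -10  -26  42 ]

Gauss-Jordan on [A | I]:
R1 <- (1/-5)*R1:  [    1   3/5  -6/5  |  -1/5     0     0 ]
R3 <- R3 - (-10)*R1:  [   0  -20   30  |   -2    0    1 ]
R2 <- (1/5)*R2:  [    0     1  -6/5  |     0   1/5     0 ]
R1 <- R1 - (3/5)*R2:  [      1       0  -12/25  |    -1/5   -3/25       0 ]
R3 <- R3 - (-20)*R2:  [  0   0   6  |  -2   4   1 ]
R3 <- (1/6)*R3:  [    0     0     1  |  -1/3   2/3   1/6 ]
R1 <- R1 - (-12/25)*R3:  [     1      0      0  |  -9/25    1/5   2/25 ]
R2 <- R2 - (-6/5)*R3:  [    0     1     0  |  -2/5     1   1/5 ]
Right block of [I | A^{-1}] is the inverse:
[ -9/25  1/5  2/25 ]
[  -2/5    1   1/5 ]
[  -1/3  2/3   1/6 ]

inverse = [-9/25 1/5 2/25; -2/5 1 1/5; -1/3 2/3 1/6]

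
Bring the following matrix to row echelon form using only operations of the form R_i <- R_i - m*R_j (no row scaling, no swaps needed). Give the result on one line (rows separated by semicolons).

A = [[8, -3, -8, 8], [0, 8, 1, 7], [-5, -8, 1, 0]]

REF = [8 -3 -8 8; 0 8 1 7; 0 0 -177/64 873/64]

Forward elimination:
R3 <- R3 - (-5/8)*R1:  [     0  -79/8     -4      5 ]
R3 <- R3 - (-79/64)*R2:  [       0        0  -177/64   873/64 ]
Row echelon form:
[ 8  -3       -8       8 ]
[ 0   8        1       7 ]
[ 0   0  -177/64  873/64 ]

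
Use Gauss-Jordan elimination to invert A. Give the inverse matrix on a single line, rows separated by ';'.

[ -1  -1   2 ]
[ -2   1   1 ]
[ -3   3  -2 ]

Gauss-Jordan on [A | I]:
R1 <- (1/-1)*R1:  [  1   1  -2  |  -1   0   0 ]
R2 <- R2 - (-2)*R1:  [  0   3  -3  |  -2   1   0 ]
R3 <- R3 - (-3)*R1:  [  0   6  -8  |  -3   0   1 ]
R2 <- (1/3)*R2:  [    0     1    -1  |  -2/3   1/3     0 ]
R1 <- R1 - (1)*R2:  [    1     0    -1  |  -1/3  -1/3     0 ]
R3 <- R3 - (6)*R2:  [  0   0  -2  |   1  -2   1 ]
R3 <- (1/-2)*R3:  [    0     0     1  |  -1/2     1  -1/2 ]
R1 <- R1 - (-1)*R3:  [    1     0     0  |  -5/6   2/3  -1/2 ]
R2 <- R2 - (-1)*R3:  [    0     1     0  |  -7/6   4/3  -1/2 ]
Right block of [I | A^{-1}] is the inverse:
[ -5/6  2/3  -1/2 ]
[ -7/6  4/3  -1/2 ]
[ -1/2    1  -1/2 ]

inverse = [-5/6 2/3 -1/2; -7/6 4/3 -1/2; -1/2 1 -1/2]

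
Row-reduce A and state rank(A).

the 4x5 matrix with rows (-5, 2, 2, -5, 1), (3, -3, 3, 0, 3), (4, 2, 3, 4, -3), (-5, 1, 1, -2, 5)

Row reduction:
R2 <- R2 - (-3/5)*R1:  [    0  -9/5  21/5    -3  18/5 ]
R3 <- R3 - (-4/5)*R1:  [     0   18/5   23/5      0  -11/5 ]
R4 <- R4 - (1)*R1:  [  0  -1  -1   3   4 ]
R3 <- R3 - (-2)*R2:  [  0   0  13  -6   5 ]
R4 <- R4 - (5/9)*R2:  [     0      0  -10/3   14/3      2 ]
R4 <- R4 - (-10/39)*R3:  [      0       0       0  122/39  128/39 ]
Row echelon form:
[ -5     2     2      -5       1 ]
[  0  -9/5  21/5      -3    18/5 ]
[  0     0    13      -6       5 ]
[  0     0     0  122/39  128/39 ]
Nonzero rows / pivot columns: 4

rank(A) = 4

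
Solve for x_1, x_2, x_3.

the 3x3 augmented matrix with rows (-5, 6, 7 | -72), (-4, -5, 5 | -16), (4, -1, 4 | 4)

(4, -4, -4)

Forward elimination on [A|b]:
R2 <- R2 - (4/5)*R1:  [     0  -49/5   -3/5  208/5 ]
R3 <- R3 - (-4/5)*R1:  [      0    19/5    48/5  -268/5 ]
R3 <- R3 - (-19/49)*R2:  [        0         0    459/49  -1836/49 ]
Row echelon form:
[ -5      6       7  |       -72 ]
[  0  -49/5    -3/5  |     208/5 ]
[  0      0  459/49  |  -1836/49 ]
Back-substitution:
x_3 = (-1836/49) / (459/49) = -4
x_2 = (208/5 - (-3/5)*(-4)) / (-49/5) = -4
x_1 = (-72 - (6)*(-4) - (7)*(-4)) / -5 = 4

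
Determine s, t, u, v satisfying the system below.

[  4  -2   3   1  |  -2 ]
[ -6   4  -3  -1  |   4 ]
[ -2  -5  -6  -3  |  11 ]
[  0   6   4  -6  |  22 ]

Forward elimination on [A|b]:
R2 <- R2 - (-3/2)*R1:  [   0    1  3/2  1/2    1 ]
R3 <- R3 - (-1/2)*R1:  [    0    -6  -9/2  -5/2    10 ]
R3 <- R3 - (-6)*R2:  [   0    0  9/2  1/2   16 ]
R4 <- R4 - (6)*R2:  [  0   0  -5  -9  16 ]
R4 <- R4 - (-10/9)*R3:  [     0      0      0  -76/9  304/9 ]
Row echelon form:
[ 4  -2    3      1  |     -2 ]
[ 0   1  3/2    1/2  |      1 ]
[ 0   0  9/2    1/2  |     16 ]
[ 0   0    0  -76/9  |  304/9 ]
Back-substitution:
v = (304/9) / (-76/9) = -4
u = (16 - (1/2)*(-4)) / (9/2) = 4
t = (1 - (3/2)*(4) - (1/2)*(-4)) / 1 = -3
s = (-2 - (-2)*(-3) - (3)*(4) - (1)*(-4)) / 4 = -4

(-4, -3, 4, -4)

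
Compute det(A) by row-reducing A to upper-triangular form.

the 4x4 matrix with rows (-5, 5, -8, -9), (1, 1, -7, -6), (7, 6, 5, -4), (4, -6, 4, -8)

det(A) = 7680

Forward elimination:
R2 <- R2 - (-1/5)*R1:  [     0      2  -43/5  -39/5 ]
R3 <- R3 - (-7/5)*R1:  [     0     13  -31/5  -83/5 ]
R4 <- R4 - (-4/5)*R1:  [     0     -2  -12/5  -76/5 ]
R3 <- R3 - (13/2)*R2:  [      0       0  497/10  341/10 ]
R4 <- R4 - (-1)*R2:  [   0    0  -11  -23 ]
R4 <- R4 - (-110/497)*R3:  [         0          0          0  -7680/497 ]
Upper-triangular form:
[ -5  5      -8         -9 ]
[  0  2   -43/5      -39/5 ]
[  0  0  497/10     341/10 ]
[  0  0       0  -7680/497 ]
det(A) = (-1)^0 * (-5) * (2) * (497/10) * (-7680/497) = 7680  (0 row swaps -> sign +1)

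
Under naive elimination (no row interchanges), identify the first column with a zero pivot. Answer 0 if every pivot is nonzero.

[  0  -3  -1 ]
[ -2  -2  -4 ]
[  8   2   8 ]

first zero-pivot column = 1

Naive forward elimination:
Pivot entry (1,1) is zero but row 2 has -2 in column 1 -> naive elimination stops; a row interchange (e.g. R1 <-> R2) would be required here.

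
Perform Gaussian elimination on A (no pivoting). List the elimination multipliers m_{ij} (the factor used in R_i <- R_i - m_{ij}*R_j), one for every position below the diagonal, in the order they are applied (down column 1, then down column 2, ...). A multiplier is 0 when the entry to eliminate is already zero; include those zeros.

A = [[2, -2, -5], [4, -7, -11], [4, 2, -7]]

Forward elimination:
R2 <- R2 - (2)*R1:  [  0  -3  -1 ]
R3 <- R3 - (2)*R1:  [ 0  6  3 ]
R3 <- R3 - (-2)*R2:  [ 0  0  1 ]
Multipliers (in order of application): m_{21} = 2, m_{31} = 2, m_{32} = -2

multipliers: 2, 2, -2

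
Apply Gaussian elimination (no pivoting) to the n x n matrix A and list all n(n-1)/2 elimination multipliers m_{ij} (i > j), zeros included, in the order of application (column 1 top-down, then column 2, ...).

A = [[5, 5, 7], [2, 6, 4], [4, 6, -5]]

Forward elimination:
R2 <- R2 - (2/5)*R1:  [   0    4  6/5 ]
R3 <- R3 - (4/5)*R1:  [     0      2  -53/5 ]
R3 <- R3 - (1/2)*R2:  [     0      0  -56/5 ]
Multipliers (in order of application): m_{21} = 2/5, m_{31} = 4/5, m_{32} = 1/2

multipliers: 2/5, 4/5, 1/2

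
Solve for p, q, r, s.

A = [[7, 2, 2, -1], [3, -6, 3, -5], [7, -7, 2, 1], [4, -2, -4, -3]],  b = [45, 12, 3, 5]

(4, 4, 3, -3)

Forward elimination on [A|b]:
R2 <- R2 - (3/7)*R1:  [     0  -48/7   15/7  -32/7  -51/7 ]
R3 <- R3 - (1)*R1:  [   0   -9    0    2  -42 ]
R4 <- R4 - (4/7)*R1:  [      0   -22/7   -36/7   -17/7  -145/7 ]
R3 <- R3 - (21/16)*R2:  [       0        0   -45/16        8  -519/16 ]
R4 <- R4 - (11/24)*R2:  [      0       0   -49/8    -1/3  -139/8 ]
R4 <- R4 - (98/45)*R3:  [       0        0        0  -799/45   799/15 ]
Row echelon form:
[ 7      2       2       -1  |       45 ]
[ 0  -48/7    15/7    -32/7  |    -51/7 ]
[ 0      0  -45/16        8  |  -519/16 ]
[ 0      0       0  -799/45  |   799/15 ]
Back-substitution:
s = (799/15) / (-799/45) = -3
r = (-519/16 - (8)*(-3)) / (-45/16) = 3
q = (-51/7 - (15/7)*(3) - (-32/7)*(-3)) / (-48/7) = 4
p = (45 - (2)*(4) - (2)*(3) - (-1)*(-3)) / 7 = 4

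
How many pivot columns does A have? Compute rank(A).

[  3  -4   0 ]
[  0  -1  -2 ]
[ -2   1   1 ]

rank(A) = 3

Row reduction:
R3 <- R3 - (-2/3)*R1:  [    0  -5/3     1 ]
R3 <- R3 - (5/3)*R2:  [    0     0  13/3 ]
Row echelon form:
[ 3  -4     0 ]
[ 0  -1    -2 ]
[ 0   0  13/3 ]
Nonzero rows / pivot columns: 3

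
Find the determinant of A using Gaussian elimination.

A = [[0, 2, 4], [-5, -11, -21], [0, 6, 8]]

Forward elimination:
R1 <-> R2   (pivot in column 1 was zero)
[ -5  -11  -21 ]
[  0    2    4 ]
[  0    6    8 ]
R3 <- R3 - (3)*R2:  [  0   0  -4 ]
Upper-triangular form:
[ -5  -11  -21 ]
[  0    2    4 ]
[  0    0   -4 ]
det(A) = (-1)^1 * (-5) * (2) * (-4) = -40  (1 row swap -> sign -1)

det(A) = -40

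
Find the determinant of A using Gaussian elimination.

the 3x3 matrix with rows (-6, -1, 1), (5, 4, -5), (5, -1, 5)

Forward elimination:
R2 <- R2 - (-5/6)*R1:  [     0   19/6  -25/6 ]
R3 <- R3 - (-5/6)*R1:  [     0  -11/6   35/6 ]
R3 <- R3 - (-11/19)*R2:  [     0      0  65/19 ]
Upper-triangular form:
[ -6    -1      1 ]
[  0  19/6  -25/6 ]
[  0     0  65/19 ]
det(A) = (-1)^0 * (-6) * (19/6) * (65/19) = -65  (0 row swaps -> sign +1)

det(A) = -65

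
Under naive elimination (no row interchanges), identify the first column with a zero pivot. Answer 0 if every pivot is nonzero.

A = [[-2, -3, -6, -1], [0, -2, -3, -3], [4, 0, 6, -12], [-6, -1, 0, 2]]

Naive forward elimination:
R3 <- R3 - (-2)*R1:  [   0   -6   -6  -14 ]
R4 <- R4 - (3)*R1:  [  0   8  18   5 ]
R3 <- R3 - (3)*R2:  [  0   0   3  -5 ]
R4 <- R4 - (-4)*R2:  [  0   0   6  -7 ]
R4 <- R4 - (2)*R3:  [ 0  0  0  3 ]
All pivots nonzero; naive elimination completes without hitting a zero pivot.

first zero-pivot column = 0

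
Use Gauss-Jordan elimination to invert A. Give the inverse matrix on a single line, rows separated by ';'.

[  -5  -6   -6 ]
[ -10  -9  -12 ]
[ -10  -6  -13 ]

Gauss-Jordan on [A | I]:
R1 <- (1/-5)*R1:  [    1   6/5   6/5  |  -1/5     0     0 ]
R2 <- R2 - (-10)*R1:  [  0   3   0  |  -2   1   0 ]
R3 <- R3 - (-10)*R1:  [  0   6  -1  |  -2   0   1 ]
R2 <- (1/3)*R2:  [    0     1     0  |  -2/3   1/3     0 ]
R1 <- R1 - (6/5)*R2:  [    1     0   6/5  |   3/5  -2/5     0 ]
R3 <- R3 - (6)*R2:  [  0   0  -1  |   2  -2   1 ]
R3 <- (1/-1)*R3:  [  0   0   1  |  -2   2  -1 ]
R1 <- R1 - (6/5)*R3:  [     1      0      0  |      3  -14/5    6/5 ]
Right block of [I | A^{-1}] is the inverse:
[    3  -14/5  6/5 ]
[ -2/3    1/3    0 ]
[   -2      2   -1 ]

inverse = [3 -14/5 6/5; -2/3 1/3 0; -2 2 -1]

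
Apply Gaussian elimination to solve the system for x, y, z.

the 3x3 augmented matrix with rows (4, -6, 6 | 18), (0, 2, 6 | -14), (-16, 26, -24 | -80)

(0, -4, -1)

Forward elimination on [A|b]:
R3 <- R3 - (-4)*R1:  [  0   2   0  -8 ]
R3 <- R3 - (1)*R2:  [  0   0  -6   6 ]
Row echelon form:
[ 4  -6   6  |   18 ]
[ 0   2   6  |  -14 ]
[ 0   0  -6  |    6 ]
Back-substitution:
z = (6) / -6 = -1
y = (-14 - (6)*(-1)) / 2 = -4
x = (18 - (-6)*(-4) - (6)*(-1)) / 4 = 0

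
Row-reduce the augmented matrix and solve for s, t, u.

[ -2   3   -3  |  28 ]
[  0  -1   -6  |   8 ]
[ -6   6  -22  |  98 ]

Forward elimination on [A|b]:
R3 <- R3 - (3)*R1:  [   0   -3  -13   14 ]
R3 <- R3 - (3)*R2:  [   0    0    5  -10 ]
Row echelon form:
[ -2   3  -3  |   28 ]
[  0  -1  -6  |    8 ]
[  0   0   5  |  -10 ]
Back-substitution:
u = (-10) / 5 = -2
t = (8 - (-6)*(-2)) / -1 = 4
s = (28 - (3)*(4) - (-3)*(-2)) / -2 = -5

(-5, 4, -2)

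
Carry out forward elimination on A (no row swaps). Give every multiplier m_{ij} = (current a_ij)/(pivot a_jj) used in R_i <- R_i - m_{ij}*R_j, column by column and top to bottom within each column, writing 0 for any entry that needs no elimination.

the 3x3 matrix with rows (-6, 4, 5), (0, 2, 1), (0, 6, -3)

Forward elimination:
R2: entry in column 1 is already 0 -> m_{21} = 0 (no row operation needed)
R3: entry in column 1 is already 0 -> m_{31} = 0 (no row operation needed)
R3 <- R3 - (3)*R2:  [  0   0  -6 ]
Multipliers (in order of application): m_{21} = 0, m_{31} = 0, m_{32} = 3

multipliers: 0, 0, 3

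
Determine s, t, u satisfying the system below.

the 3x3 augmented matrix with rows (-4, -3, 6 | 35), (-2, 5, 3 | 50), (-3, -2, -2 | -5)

Forward elimination on [A|b]:
R2 <- R2 - (1/2)*R1:  [    0  13/2     0  65/2 ]
R3 <- R3 - (3/4)*R1:  [      0     1/4   -13/2  -125/4 ]
R3 <- R3 - (1/26)*R2:  [     0      0  -13/2  -65/2 ]
Row echelon form:
[ -4    -3      6  |     35 ]
[  0  13/2      0  |   65/2 ]
[  0     0  -13/2  |  -65/2 ]
Back-substitution:
u = (-65/2) / (-13/2) = 5
t = (65/2) / (13/2) = 5
s = (35 - (-3)*(5) - (6)*(5)) / -4 = -5

(-5, 5, 5)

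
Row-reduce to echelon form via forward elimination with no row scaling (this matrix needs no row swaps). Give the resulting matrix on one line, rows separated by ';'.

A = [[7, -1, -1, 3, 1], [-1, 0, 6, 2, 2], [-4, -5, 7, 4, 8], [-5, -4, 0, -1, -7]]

Forward elimination:
R2 <- R2 - (-1/7)*R1:  [    0  -1/7  41/7  17/7  15/7 ]
R3 <- R3 - (-4/7)*R1:  [     0  -39/7   45/7   40/7   60/7 ]
R4 <- R4 - (-5/7)*R1:  [     0  -33/7   -5/7    8/7  -44/7 ]
R3 <- R3 - (39)*R2:  [    0     0  -222   -89   -75 ]
R4 <- R4 - (33)*R2:  [    0     0  -194   -79   -77 ]
R4 <- R4 - (97/111)*R3:  [        0         0         0  -136/111   -424/37 ]
Row echelon form:
[ 7    -1    -1         3        1 ]
[ 0  -1/7  41/7      17/7     15/7 ]
[ 0     0  -222       -89      -75 ]
[ 0     0     0  -136/111  -424/37 ]

REF = [7 -1 -1 3 1; 0 -1/7 41/7 17/7 15/7; 0 0 -222 -89 -75; 0 0 0 -136/111 -424/37]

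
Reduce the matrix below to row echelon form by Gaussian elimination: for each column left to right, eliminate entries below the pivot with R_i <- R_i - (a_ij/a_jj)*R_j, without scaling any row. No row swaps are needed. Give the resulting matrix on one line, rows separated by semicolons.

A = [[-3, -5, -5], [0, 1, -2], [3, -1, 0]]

Forward elimination:
R3 <- R3 - (-1)*R1:  [  0  -6  -5 ]
R3 <- R3 - (-6)*R2:  [   0    0  -17 ]
Row echelon form:
[ -3  -5   -5 ]
[  0   1   -2 ]
[  0   0  -17 ]

REF = [-3 -5 -5; 0 1 -2; 0 0 -17]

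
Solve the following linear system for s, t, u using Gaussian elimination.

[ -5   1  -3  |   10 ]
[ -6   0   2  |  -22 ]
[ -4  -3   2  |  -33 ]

(2, 5, -5)

Forward elimination on [A|b]:
R2 <- R2 - (6/5)*R1:  [    0  -6/5  28/5   -34 ]
R3 <- R3 - (4/5)*R1:  [     0  -19/5   22/5    -41 ]
R3 <- R3 - (19/6)*R2:  [     0      0  -40/3  200/3 ]
Row echelon form:
[ -5     1     -3  |     10 ]
[  0  -6/5   28/5  |    -34 ]
[  0     0  -40/3  |  200/3 ]
Back-substitution:
u = (200/3) / (-40/3) = -5
t = (-34 - (28/5)*(-5)) / (-6/5) = 5
s = (10 - (1)*(5) - (-3)*(-5)) / -5 = 2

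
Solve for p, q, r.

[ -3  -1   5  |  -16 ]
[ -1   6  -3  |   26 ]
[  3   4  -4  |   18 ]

Forward elimination on [A|b]:
R2 <- R2 - (1/3)*R1:  [     0   19/3  -14/3   94/3 ]
R3 <- R3 - (-1)*R1:  [ 0  3  1  2 ]
R3 <- R3 - (9/19)*R2:  [       0        0    61/19  -244/19 ]
Row echelon form:
[ -3    -1      5  |      -16 ]
[  0  19/3  -14/3  |     94/3 ]
[  0     0  61/19  |  -244/19 ]
Back-substitution:
r = (-244/19) / (61/19) = -4
q = (94/3 - (-14/3)*(-4)) / (19/3) = 2
p = (-16 - (-1)*(2) - (5)*(-4)) / -3 = -2

(-2, 2, -4)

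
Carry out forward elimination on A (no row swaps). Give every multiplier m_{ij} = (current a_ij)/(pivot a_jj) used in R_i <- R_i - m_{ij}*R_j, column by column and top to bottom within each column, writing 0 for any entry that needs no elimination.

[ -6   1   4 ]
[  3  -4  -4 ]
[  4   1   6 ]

multipliers: -1/2, -2/3, -10/21

Forward elimination:
R2 <- R2 - (-1/2)*R1:  [    0  -7/2    -2 ]
R3 <- R3 - (-2/3)*R1:  [    0   5/3  26/3 ]
R3 <- R3 - (-10/21)*R2:  [    0     0  54/7 ]
Multipliers (in order of application): m_{21} = -1/2, m_{31} = -2/3, m_{32} = -10/21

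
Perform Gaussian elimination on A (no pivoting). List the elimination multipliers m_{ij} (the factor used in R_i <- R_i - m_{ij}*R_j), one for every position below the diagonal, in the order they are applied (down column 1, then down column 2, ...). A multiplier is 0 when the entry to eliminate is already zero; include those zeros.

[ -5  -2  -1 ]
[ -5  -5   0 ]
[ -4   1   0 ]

Forward elimination:
R2 <- R2 - (1)*R1:  [  0  -3   1 ]
R3 <- R3 - (4/5)*R1:  [    0  13/5   4/5 ]
R3 <- R3 - (-13/15)*R2:  [   0    0  5/3 ]
Multipliers (in order of application): m_{21} = 1, m_{31} = 4/5, m_{32} = -13/15

multipliers: 1, 4/5, -13/15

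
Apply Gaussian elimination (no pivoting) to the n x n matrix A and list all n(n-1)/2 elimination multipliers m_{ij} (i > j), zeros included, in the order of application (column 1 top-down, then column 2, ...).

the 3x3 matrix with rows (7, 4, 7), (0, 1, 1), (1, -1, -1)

Forward elimination:
R2: entry in column 1 is already 0 -> m_{21} = 0 (no row operation needed)
R3 <- R3 - (1/7)*R1:  [     0  -11/7     -2 ]
R3 <- R3 - (-11/7)*R2:  [    0     0  -3/7 ]
Multipliers (in order of application): m_{21} = 0, m_{31} = 1/7, m_{32} = -11/7

multipliers: 0, 1/7, -11/7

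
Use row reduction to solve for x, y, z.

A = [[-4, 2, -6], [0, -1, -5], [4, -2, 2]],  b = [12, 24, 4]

Forward elimination on [A|b]:
R3 <- R3 - (-1)*R1:  [  0   0  -4  16 ]
Row echelon form:
[ -4   2  -6  |  12 ]
[  0  -1  -5  |  24 ]
[  0   0  -4  |  16 ]
Back-substitution:
z = (16) / -4 = -4
y = (24 - (-5)*(-4)) / -1 = -4
x = (12 - (2)*(-4) - (-6)*(-4)) / -4 = 1

(1, -4, -4)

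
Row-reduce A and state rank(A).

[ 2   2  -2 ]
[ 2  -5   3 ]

Row reduction:
R2 <- R2 - (1)*R1:  [  0  -7   5 ]
Row echelon form:
[ 2   2  -2 ]
[ 0  -7   5 ]
Nonzero rows / pivot columns: 2

rank(A) = 2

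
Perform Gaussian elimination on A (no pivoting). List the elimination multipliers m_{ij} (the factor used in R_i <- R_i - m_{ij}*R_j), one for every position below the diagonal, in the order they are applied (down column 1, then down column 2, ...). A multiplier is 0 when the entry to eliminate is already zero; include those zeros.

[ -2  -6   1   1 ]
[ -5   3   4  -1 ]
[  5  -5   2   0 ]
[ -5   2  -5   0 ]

Forward elimination:
R2 <- R2 - (5/2)*R1:  [    0    18   3/2  -7/2 ]
R3 <- R3 - (-5/2)*R1:  [   0  -20  9/2  5/2 ]
R4 <- R4 - (5/2)*R1:  [     0     17  -15/2   -5/2 ]
R3 <- R3 - (-10/9)*R2:  [      0       0    37/6  -25/18 ]
R4 <- R4 - (17/18)*R2:  [       0        0  -107/12    29/36 ]
R4 <- R4 - (-107/74)*R3:  [      0       0       0  -89/74 ]
Multipliers (in order of application): m_{21} = 5/2, m_{31} = -5/2, m_{41} = 5/2, m_{32} = -10/9, m_{42} = 17/18, m_{43} = -107/74

multipliers: 5/2, -5/2, 5/2, -10/9, 17/18, -107/74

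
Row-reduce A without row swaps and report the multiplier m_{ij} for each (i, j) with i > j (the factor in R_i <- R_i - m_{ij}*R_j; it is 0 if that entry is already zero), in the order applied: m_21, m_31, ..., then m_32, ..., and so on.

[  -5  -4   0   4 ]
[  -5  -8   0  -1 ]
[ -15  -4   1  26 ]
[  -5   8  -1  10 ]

multipliers: 1, 3, 1, -2, -3, -1

Forward elimination:
R2 <- R2 - (1)*R1:  [  0  -4   0  -5 ]
R3 <- R3 - (3)*R1:  [  0   8   1  14 ]
R4 <- R4 - (1)*R1:  [  0  12  -1   6 ]
R3 <- R3 - (-2)*R2:  [ 0  0  1  4 ]
R4 <- R4 - (-3)*R2:  [  0   0  -1  -9 ]
R4 <- R4 - (-1)*R3:  [  0   0   0  -5 ]
Multipliers (in order of application): m_{21} = 1, m_{31} = 3, m_{41} = 1, m_{32} = -2, m_{42} = -3, m_{43} = -1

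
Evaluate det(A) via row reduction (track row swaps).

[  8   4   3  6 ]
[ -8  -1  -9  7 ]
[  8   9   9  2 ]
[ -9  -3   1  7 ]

Forward elimination:
R2 <- R2 - (-1)*R1:  [  0   3  -6  13 ]
R3 <- R3 - (1)*R1:  [  0   5   6  -4 ]
R4 <- R4 - (-9/8)*R1:  [    0   3/2  35/8  55/4 ]
R3 <- R3 - (5/3)*R2:  [     0      0     16  -77/3 ]
R4 <- R4 - (1/2)*R2:  [    0     0  59/8  29/4 ]
R4 <- R4 - (59/128)*R3:  [        0         0         0  7327/384 ]
Upper-triangular form:
[ 8  4   3         6 ]
[ 0  3  -6        13 ]
[ 0  0  16     -77/3 ]
[ 0  0   0  7327/384 ]
det(A) = (-1)^0 * (8) * (3) * (16) * (7327/384) = 7327  (0 row swaps -> sign +1)

det(A) = 7327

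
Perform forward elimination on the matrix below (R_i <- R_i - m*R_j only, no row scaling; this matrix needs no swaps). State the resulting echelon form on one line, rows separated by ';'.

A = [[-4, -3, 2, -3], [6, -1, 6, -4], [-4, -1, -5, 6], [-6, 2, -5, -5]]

Forward elimination:
R2 <- R2 - (-3/2)*R1:  [     0  -11/2      9  -17/2 ]
R3 <- R3 - (1)*R1:  [  0   2  -7   9 ]
R4 <- R4 - (3/2)*R1:  [    0  13/2    -8  -1/2 ]
R3 <- R3 - (-4/11)*R2:  [      0       0  -41/11   65/11 ]
R4 <- R4 - (-13/11)*R2:  [       0        0    29/11  -116/11 ]
R4 <- R4 - (-29/41)*R3:  [       0        0        0  -261/41 ]
Row echelon form:
[ -4     -3       2       -3 ]
[  0  -11/2       9    -17/2 ]
[  0      0  -41/11    65/11 ]
[  0      0       0  -261/41 ]

REF = [-4 -3 2 -3; 0 -11/2 9 -17/2; 0 0 -41/11 65/11; 0 0 0 -261/41]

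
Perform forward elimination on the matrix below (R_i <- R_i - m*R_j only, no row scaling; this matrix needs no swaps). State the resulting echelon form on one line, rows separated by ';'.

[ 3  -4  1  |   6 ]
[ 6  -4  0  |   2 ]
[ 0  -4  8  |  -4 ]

Forward elimination:
R2 <- R2 - (2)*R1:  [   0    4   -2  -10 ]
R3 <- R3 - (-1)*R2:  [   0    0    6  -14 ]
Row echelon form:
[ 3  -4   1  |    6 ]
[ 0   4  -2  |  -10 ]
[ 0   0   6  |  -14 ]

REF = [3 -4 1 6; 0 4 -2 -10; 0 0 6 -14]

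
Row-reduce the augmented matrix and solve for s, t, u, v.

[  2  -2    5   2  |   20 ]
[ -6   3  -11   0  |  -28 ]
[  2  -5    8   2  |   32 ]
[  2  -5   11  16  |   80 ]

Forward elimination on [A|b]:
R2 <- R2 - (-3)*R1:  [  0  -3   4   6  32 ]
R3 <- R3 - (1)*R1:  [  0  -3   3   0  12 ]
R4 <- R4 - (1)*R1:  [  0  -3   6  14  60 ]
R3 <- R3 - (1)*R2:  [   0    0   -1   -6  -20 ]
R4 <- R4 - (1)*R2:  [  0   0   2   8  28 ]
R4 <- R4 - (-2)*R3:  [   0    0    0   -4  -12 ]
Row echelon form:
[ 2  -2   5   2  |   20 ]
[ 0  -3   4   6  |   32 ]
[ 0   0  -1  -6  |  -20 ]
[ 0   0   0  -4  |  -12 ]
Back-substitution:
v = (-12) / -4 = 3
u = (-20 - (-6)*(3)) / -1 = 2
t = (32 - (4)*(2) - (6)*(3)) / -3 = -2
s = (20 - (-2)*(-2) - (5)*(2) - (2)*(3)) / 2 = 0

(0, -2, 2, 3)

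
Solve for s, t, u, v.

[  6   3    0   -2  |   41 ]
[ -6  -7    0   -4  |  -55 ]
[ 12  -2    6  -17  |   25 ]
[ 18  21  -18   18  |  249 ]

(4, 5, -5, -1)

Forward elimination on [A|b]:
R2 <- R2 - (-1)*R1:  [   0   -4    0   -6  -14 ]
R3 <- R3 - (2)*R1:  [   0   -8    6  -13  -57 ]
R4 <- R4 - (3)*R1:  [   0   12  -18   24  126 ]
R3 <- R3 - (2)*R2:  [   0    0    6   -1  -29 ]
R4 <- R4 - (-3)*R2:  [   0    0  -18    6   84 ]
R4 <- R4 - (-3)*R3:  [  0   0   0   3  -3 ]
Row echelon form:
[ 6   3  0  -2  |   41 ]
[ 0  -4  0  -6  |  -14 ]
[ 0   0  6  -1  |  -29 ]
[ 0   0  0   3  |   -3 ]
Back-substitution:
v = (-3) / 3 = -1
u = (-29 - (-1)*(-1)) / 6 = -5
t = (-14 - (-6)*(-1)) / -4 = 5
s = (41 - (3)*(5) - (-2)*(-1)) / 6 = 4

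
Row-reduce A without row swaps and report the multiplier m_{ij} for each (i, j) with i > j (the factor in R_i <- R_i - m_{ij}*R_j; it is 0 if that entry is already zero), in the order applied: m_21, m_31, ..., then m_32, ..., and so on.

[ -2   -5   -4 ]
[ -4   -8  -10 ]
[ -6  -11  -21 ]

multipliers: 2, 3, 2

Forward elimination:
R2 <- R2 - (2)*R1:  [  0   2  -2 ]
R3 <- R3 - (3)*R1:  [  0   4  -9 ]
R3 <- R3 - (2)*R2:  [  0   0  -5 ]
Multipliers (in order of application): m_{21} = 2, m_{31} = 3, m_{32} = 2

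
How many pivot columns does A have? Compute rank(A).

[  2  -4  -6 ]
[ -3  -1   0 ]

Row reduction:
R2 <- R2 - (-3/2)*R1:  [  0  -7  -9 ]
Row echelon form:
[ 2  -4  -6 ]
[ 0  -7  -9 ]
Nonzero rows / pivot columns: 2

rank(A) = 2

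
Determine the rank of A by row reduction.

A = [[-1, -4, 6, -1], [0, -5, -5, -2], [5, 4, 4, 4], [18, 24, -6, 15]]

rank(A) = 3

Row reduction:
R3 <- R3 - (-5)*R1:  [   0  -16   34   -1 ]
R4 <- R4 - (-18)*R1:  [   0  -48  102   -3 ]
R3 <- R3 - (16/5)*R2:  [    0     0    50  27/5 ]
R4 <- R4 - (48/5)*R2:  [    0     0   150  81/5 ]
R4 <- R4 - (3)*R3:  [ 0  0  0  0 ]
Row echelon form:
[ -1  -4   6    -1 ]
[  0  -5  -5    -2 ]
[  0   0  50  27/5 ]
[  0   0   0     0 ]
Nonzero rows / pivot columns: 3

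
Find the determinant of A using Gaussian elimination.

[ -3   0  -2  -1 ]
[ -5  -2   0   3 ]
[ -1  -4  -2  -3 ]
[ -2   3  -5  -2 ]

det(A) = -176

Forward elimination:
R2 <- R2 - (5/3)*R1:  [    0    -2  10/3  14/3 ]
R3 <- R3 - (1/3)*R1:  [    0    -4  -4/3  -8/3 ]
R4 <- R4 - (2/3)*R1:  [     0      3  -11/3   -4/3 ]
R3 <- R3 - (2)*R2:  [   0    0   -8  -12 ]
R4 <- R4 - (-3/2)*R2:  [    0     0   4/3  17/3 ]
R4 <- R4 - (-1/6)*R3:  [    0     0     0  11/3 ]
Upper-triangular form:
[ -3   0    -2    -1 ]
[  0  -2  10/3  14/3 ]
[  0   0    -8   -12 ]
[  0   0     0  11/3 ]
det(A) = (-1)^0 * (-3) * (-2) * (-8) * (11/3) = -176  (0 row swaps -> sign +1)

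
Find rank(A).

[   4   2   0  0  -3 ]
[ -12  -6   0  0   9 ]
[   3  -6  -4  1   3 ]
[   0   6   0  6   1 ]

rank(A) = 3

Row reduction:
R2 <- R2 - (-3)*R1:  [ 0  0  0  0  0 ]
R3 <- R3 - (3/4)*R1:  [     0  -15/2     -4      1   21/4 ]
R2 <-> R3   (pivot in column 2 was zero)
[ 4      2   0  0    -3 ]
[ 0  -15/2  -4  1  21/4 ]
[ 0      0   0  0     0 ]
[ 0      6   0  6     1 ]
R4 <- R4 - (-4/5)*R2:  [     0      0  -16/5   34/5   26/5 ]
R3 <-> R4   (pivot in column 3 was zero)
[ 4      2      0     0    -3 ]
[ 0  -15/2     -4     1  21/4 ]
[ 0      0  -16/5  34/5  26/5 ]
[ 0      0      0     0     0 ]
Row echelon form:
[ 4      2      0     0    -3 ]
[ 0  -15/2     -4     1  21/4 ]
[ 0      0  -16/5  34/5  26/5 ]
[ 0      0      0     0     0 ]
Nonzero rows / pivot columns: 3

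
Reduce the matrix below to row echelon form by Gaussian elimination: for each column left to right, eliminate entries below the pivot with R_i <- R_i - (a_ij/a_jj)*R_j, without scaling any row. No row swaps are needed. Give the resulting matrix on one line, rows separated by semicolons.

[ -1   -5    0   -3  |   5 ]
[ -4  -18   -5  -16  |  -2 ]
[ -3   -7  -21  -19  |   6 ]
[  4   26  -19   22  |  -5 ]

Forward elimination:
R2 <- R2 - (4)*R1:  [   0    2   -5   -4  -22 ]
R3 <- R3 - (3)*R1:  [   0    8  -21  -10   -9 ]
R4 <- R4 - (-4)*R1:  [   0    6  -19   10   15 ]
R3 <- R3 - (4)*R2:  [  0   0  -1   6  79 ]
R4 <- R4 - (3)*R2:  [  0   0  -4  22  81 ]
R4 <- R4 - (4)*R3:  [    0     0     0    -2  -235 ]
Row echelon form:
[ -1  -5   0  -3  |     5 ]
[  0   2  -5  -4  |   -22 ]
[  0   0  -1   6  |    79 ]
[  0   0   0  -2  |  -235 ]

REF = [-1 -5 0 -3 5; 0 2 -5 -4 -22; 0 0 -1 6 79; 0 0 0 -2 -235]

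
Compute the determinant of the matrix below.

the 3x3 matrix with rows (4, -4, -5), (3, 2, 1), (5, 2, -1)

Forward elimination:
R2 <- R2 - (3/4)*R1:  [    0     5  19/4 ]
R3 <- R3 - (5/4)*R1:  [    0     7  21/4 ]
R3 <- R3 - (7/5)*R2:  [    0     0  -7/5 ]
Upper-triangular form:
[ 4  -4    -5 ]
[ 0   5  19/4 ]
[ 0   0  -7/5 ]
det(A) = (-1)^0 * (4) * (5) * (-7/5) = -28  (0 row swaps -> sign +1)

det(A) = -28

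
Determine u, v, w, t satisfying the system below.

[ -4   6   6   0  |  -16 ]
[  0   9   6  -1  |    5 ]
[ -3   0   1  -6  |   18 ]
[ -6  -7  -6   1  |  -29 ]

(4, 0, 0, -5)

Forward elimination on [A|b]:
R3 <- R3 - (3/4)*R1:  [    0  -9/2  -7/2    -6    30 ]
R4 <- R4 - (3/2)*R1:  [   0  -16  -15    1   -5 ]
R3 <- R3 - (-1/2)*R2:  [     0      0   -1/2  -13/2   65/2 ]
R4 <- R4 - (-16/9)*R2:  [     0      0  -13/3   -7/9   35/9 ]
R4 <- R4 - (26/3)*R3:  [       0        0        0    500/9  -2500/9 ]
Row echelon form:
[ -4  6     6      0  |      -16 ]
[  0  9     6     -1  |        5 ]
[  0  0  -1/2  -13/2  |     65/2 ]
[  0  0     0  500/9  |  -2500/9 ]
Back-substitution:
t = (-2500/9) / (500/9) = -5
w = (65/2 - (-13/2)*(-5)) / (-1/2) = 0
v = (5 - (6)*(0) - (-1)*(-5)) / 9 = 0
u = (-16 - (6)*(0) - (6)*(0)) / -4 = 4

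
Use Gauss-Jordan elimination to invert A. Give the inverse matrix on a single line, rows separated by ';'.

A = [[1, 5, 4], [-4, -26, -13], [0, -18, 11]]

inverse = [130/3 127/12 -13/4; -11/3 -11/12 1/4; -6 -3/2 1/2]

Gauss-Jordan on [A | I]:
R2 <- R2 - (-4)*R1:  [  0  -6   3  |   4   1   0 ]
R2 <- (1/-6)*R2:  [    0     1  -1/2  |  -2/3  -1/6     0 ]
R1 <- R1 - (5)*R2:  [    1     0  13/2  |  13/3   5/6     0 ]
R3 <- R3 - (-18)*R2:  [   0    0    2  |  -12   -3    1 ]
R3 <- (1/2)*R3:  [    0     0     1  |    -6  -3/2   1/2 ]
R1 <- R1 - (13/2)*R3:  [      1       0       0  |   130/3  127/12   -13/4 ]
R2 <- R2 - (-1/2)*R3:  [      0       1       0  |   -11/3  -11/12     1/4 ]
Right block of [I | A^{-1}] is the inverse:
[ 130/3  127/12  -13/4 ]
[ -11/3  -11/12    1/4 ]
[    -6    -3/2    1/2 ]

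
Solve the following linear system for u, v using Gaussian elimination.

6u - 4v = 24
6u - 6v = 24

(4, 0)

Forward elimination on [A|b]:
R2 <- R2 - (1)*R1:  [  0  -2   0 ]
Row echelon form:
[ 6  -4  |  24 ]
[ 0  -2  |   0 ]
Back-substitution:
v = (0) / -2 = 0
u = (24 - (-4)*(0)) / 6 = 4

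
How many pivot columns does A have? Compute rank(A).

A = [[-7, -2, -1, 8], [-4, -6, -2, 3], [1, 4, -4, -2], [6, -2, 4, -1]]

Row reduction:
R2 <- R2 - (4/7)*R1:  [     0  -34/7  -10/7  -11/7 ]
R3 <- R3 - (-1/7)*R1:  [     0   26/7  -29/7   -6/7 ]
R4 <- R4 - (-6/7)*R1:  [     0  -26/7   22/7   41/7 ]
R3 <- R3 - (-13/17)*R2:  [      0       0  -89/17  -35/17 ]
R4 <- R4 - (13/17)*R2:  [      0       0   72/17  120/17 ]
R4 <- R4 - (-72/89)*R3:  [      0       0       0  480/89 ]
Row echelon form:
[ -7     -2      -1       8 ]
[  0  -34/7   -10/7   -11/7 ]
[  0      0  -89/17  -35/17 ]
[  0      0       0  480/89 ]
Nonzero rows / pivot columns: 4

rank(A) = 4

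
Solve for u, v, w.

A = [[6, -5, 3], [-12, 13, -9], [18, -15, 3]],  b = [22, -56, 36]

(2, 1, 5)

Forward elimination on [A|b]:
R2 <- R2 - (-2)*R1:  [   0    3   -3  -12 ]
R3 <- R3 - (3)*R1:  [   0    0   -6  -30 ]
Row echelon form:
[ 6  -5   3  |   22 ]
[ 0   3  -3  |  -12 ]
[ 0   0  -6  |  -30 ]
Back-substitution:
w = (-30) / -6 = 5
v = (-12 - (-3)*(5)) / 3 = 1
u = (22 - (-5)*(1) - (3)*(5)) / 6 = 2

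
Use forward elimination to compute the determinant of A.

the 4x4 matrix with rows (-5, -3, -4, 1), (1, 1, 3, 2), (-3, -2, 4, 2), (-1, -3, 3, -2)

det(A) = -80

Forward elimination:
R2 <- R2 - (-1/5)*R1:  [    0   2/5  11/5  11/5 ]
R3 <- R3 - (3/5)*R1:  [    0  -1/5  32/5   7/5 ]
R4 <- R4 - (1/5)*R1:  [     0  -12/5   19/5  -11/5 ]
R3 <- R3 - (-1/2)*R2:  [    0     0  15/2   5/2 ]
R4 <- R4 - (-6)*R2:  [  0   0  17  11 ]
R4 <- R4 - (34/15)*R3:  [    0     0     0  16/3 ]
Upper-triangular form:
[ -5   -3    -4     1 ]
[  0  2/5  11/5  11/5 ]
[  0    0  15/2   5/2 ]
[  0    0     0  16/3 ]
det(A) = (-1)^0 * (-5) * (2/5) * (15/2) * (16/3) = -80  (0 row swaps -> sign +1)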